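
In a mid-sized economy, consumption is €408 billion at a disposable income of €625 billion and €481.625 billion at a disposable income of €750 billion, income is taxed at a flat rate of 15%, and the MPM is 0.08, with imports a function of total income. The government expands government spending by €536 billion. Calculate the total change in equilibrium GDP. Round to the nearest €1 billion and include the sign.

+€925 billion

MPC = ΔC/ΔYd = (481.625 − 408)/(750 − 625) = 73.625/125 = 0.589.
Expenditure multiplier = 1/(1 − c(1−t) + m) = 1/(1 − 0.589×0.85 + 0.08) = 1/0.57935 ≈ 1.726.
ΔY = k × ΔG = (+€536 billion) / 0.57935 ≈ +€925 billion.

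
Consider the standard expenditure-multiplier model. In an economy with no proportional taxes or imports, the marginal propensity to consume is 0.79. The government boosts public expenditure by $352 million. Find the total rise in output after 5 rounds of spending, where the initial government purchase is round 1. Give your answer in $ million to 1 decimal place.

$1,160.4 million

Round 1 adds ΔG = $352 million; each later round is MPC = 0.79 times the previous.
After 5 rounds: 352 + 278.08 + 219.6832 + 173.549728 + 137.10428512 = ΔG·(1 − c^5)/(1 − c) = 352 × (1 − 0.3077056399)/0.21 ≈ $1,160.4 million.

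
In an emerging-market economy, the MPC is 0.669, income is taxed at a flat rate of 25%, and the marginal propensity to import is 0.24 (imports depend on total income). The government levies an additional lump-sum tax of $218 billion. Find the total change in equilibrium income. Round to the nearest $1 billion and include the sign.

A lump-sum tax change of +$218 billion shifts disposable income by −$218 billion; first-round consumption changes by −c × ΔT = −0.669 × (+$218 billion) = −$145.842 billion.
Expenditure multiplier = 1/(1 − c(1−t) + m) = 1/(1 − 0.669×0.75 + 0.24) = 1/0.73825 ≈ 1.355.
The tax multiplier is −c × k ≈ −0.906, so ΔY = k × (−c·ΔT) = (−$145.842 billion) / 0.73825 ≈ −$198 billion.

−$198 billion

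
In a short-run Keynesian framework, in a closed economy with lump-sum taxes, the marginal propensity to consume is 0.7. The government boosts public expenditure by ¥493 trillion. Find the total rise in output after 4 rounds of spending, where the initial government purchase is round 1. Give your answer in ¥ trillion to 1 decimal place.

¥1,248.8 trillion

Round 1 adds ΔG = ¥493 trillion; each later round is MPC = 0.7 times the previous.
After 4 rounds: 493 + 345.1 + 241.57 + 169.099 = ΔG·(1 − c^4)/(1 − c) = 493 × (1 − 0.2401)/0.3 ≈ ¥1,248.8 trillion.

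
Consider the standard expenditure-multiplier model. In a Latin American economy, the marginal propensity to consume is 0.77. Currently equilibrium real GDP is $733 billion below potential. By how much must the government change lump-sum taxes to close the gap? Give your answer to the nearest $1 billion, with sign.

Spending multiplier = 1/(1 − MPC) = 1/(1 − 0.77) = 1/0.23 ≈ 4.348.
Tax multiplier = −c·k = −0.77/0.23 ≈ −3.348. Need ΔY = +$733 billion, so ΔT = ΔY/(−c·k) = −(+$733 billion) × 0.23 / 0.77 ≈ −$219 billion.
The government should cut lump-sum taxes by $219 billion.

−$219 billion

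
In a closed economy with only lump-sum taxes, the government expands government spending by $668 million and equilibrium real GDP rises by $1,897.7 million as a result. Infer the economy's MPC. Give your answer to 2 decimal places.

0.65

Implied spending multiplier k = ΔY/ΔG = 1,897.7/668 ≈ 2.8409.
Since k = 1/(1 − MPC), MPC = 1 − 1/k = 1 − ΔG/ΔY = 1 − 668/1,897.7 ≈ 0.65.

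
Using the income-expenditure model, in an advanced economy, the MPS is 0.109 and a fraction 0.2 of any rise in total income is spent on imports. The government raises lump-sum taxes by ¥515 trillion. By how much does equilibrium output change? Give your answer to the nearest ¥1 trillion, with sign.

MPC = 1 − MPS = 1 − 0.109 = 0.891.
A lump-sum tax change of +¥515 trillion shifts disposable income by −¥515 trillion; first-round consumption changes by −c × ΔT = −0.891 × (+¥515 trillion) = −¥458.865 trillion.
Expenditure multiplier = 1/(1 − c + m) = 1/(1 − 0.891 + 0.2) = 1/0.309 ≈ 3.236.
The tax multiplier is −c × k ≈ −2.883, so ΔY = k × (−c·ΔT) = (−¥458.865 trillion) / 0.309 = −¥1,485 trillion.

−¥1,485 trillion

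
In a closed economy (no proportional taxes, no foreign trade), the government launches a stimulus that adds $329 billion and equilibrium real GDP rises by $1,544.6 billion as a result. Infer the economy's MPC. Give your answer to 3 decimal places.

Implied spending multiplier k = ΔY/ΔG = 1,544.6/329 ≈ 4.6948.
Since k = 1/(1 − MPC), MPC = 1 − 1/k = 1 − ΔG/ΔY = 1 − 329/1,544.6 ≈ 0.787.

0.787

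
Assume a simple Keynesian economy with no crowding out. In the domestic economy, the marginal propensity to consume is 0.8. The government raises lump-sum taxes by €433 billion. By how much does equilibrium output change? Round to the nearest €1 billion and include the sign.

−€1,732 billion

A lump-sum tax change of +€433 billion shifts disposable income by −€433 billion; first-round consumption changes by −c × ΔT = −0.8 × (+€433 billion) = −€346.4 billion.
Expenditure multiplier = 1/(1 − MPC) = 1/(1 − 0.8) = 1/0.2 = 5.
The tax multiplier is −c × k = −4, so ΔY = k × (−c·ΔT) = (−€346.4 billion) / 0.2 = −€1,732 billion.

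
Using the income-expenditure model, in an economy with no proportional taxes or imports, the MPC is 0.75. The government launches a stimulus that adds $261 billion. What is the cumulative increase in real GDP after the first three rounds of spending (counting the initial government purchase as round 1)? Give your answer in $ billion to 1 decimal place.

Round 1 adds ΔG = $261 billion; each later round is MPC = 0.75 times the previous.
After 3 rounds: 261 + 195.75 + 146.8125 = ΔG·(1 − c^3)/(1 − c) = 261 × (1 − 0.421875)/0.25 ≈ $603.6 billion.

$603.6 billion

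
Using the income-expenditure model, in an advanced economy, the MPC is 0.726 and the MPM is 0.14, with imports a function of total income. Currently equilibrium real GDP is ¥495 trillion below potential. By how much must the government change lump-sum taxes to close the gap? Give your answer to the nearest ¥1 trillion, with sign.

Spending multiplier = 1/(1 − c + m) = 1/(1 − 0.726 + 0.14) = 1/0.414 ≈ 2.415.
Tax multiplier = −c·k = −0.726/0.414 ≈ −1.754. Need ΔY = +¥495 trillion, so ΔT = ΔY/(−c·k) = −(+¥495 trillion) × 0.414 / 0.726 ≈ −¥282 trillion.
The government should cut lump-sum taxes by ¥282 trillion.

−¥282 trillion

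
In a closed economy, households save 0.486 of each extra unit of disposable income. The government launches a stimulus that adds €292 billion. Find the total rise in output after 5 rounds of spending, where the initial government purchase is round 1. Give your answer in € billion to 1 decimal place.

MPC = 1 − MPS = 1 − 0.486 = 0.514.
Round 1 adds ΔG = €292 billion; each later round is MPC = 0.514 times the previous.
After 5 rounds: 292 + 150.088 + 77.145232 + 39.652649248 + 20.381461713472 = ΔG·(1 − c^5)/(1 − c) = 292 × (1 − 0.035876956577824)/0.486 ≈ €579.3 billion.

€579.3 billion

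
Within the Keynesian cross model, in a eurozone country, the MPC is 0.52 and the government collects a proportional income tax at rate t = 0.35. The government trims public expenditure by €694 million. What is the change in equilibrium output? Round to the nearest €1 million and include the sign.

−€1,048 million

Spending multiplier = 1/(1 − c(1−t)) = 1/(1 − 0.52×0.65) = 1/0.662 ≈ 1.511.
ΔY = k × ΔG = (−€694 million) / 0.662 ≈ −€1,048 million.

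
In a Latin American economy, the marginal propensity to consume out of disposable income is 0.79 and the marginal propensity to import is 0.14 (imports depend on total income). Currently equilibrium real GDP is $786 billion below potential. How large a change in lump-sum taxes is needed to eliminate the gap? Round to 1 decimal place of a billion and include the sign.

Spending multiplier = 1/(1 − c + m) = 1/(1 − 0.79 + 0.14) = 1/0.35 ≈ 2.857.
Tax multiplier = −c·k = −0.79/0.35 ≈ −2.257. Need ΔY = +$786 billion, so ΔT = ΔY/(−c·k) = −(+$786 billion) × 0.35 / 0.79 ≈ −$348.2 billion.
The government should cut lump-sum taxes by $348.2 billion.

−$348.2 billion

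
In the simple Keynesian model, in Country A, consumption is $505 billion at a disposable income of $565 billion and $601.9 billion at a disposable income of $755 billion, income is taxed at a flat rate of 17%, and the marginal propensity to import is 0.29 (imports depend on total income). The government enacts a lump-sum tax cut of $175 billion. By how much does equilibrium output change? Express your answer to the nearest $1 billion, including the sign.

MPC = ΔC/ΔYd = (601.9 − 505)/(755 − 565) = 96.9/190 = 0.51.
A lump-sum tax change of −$175 billion shifts disposable income by +$175 billion; first-round consumption changes by −c × ΔT = −0.51 × (−$175 billion) = +$89.25 billion.
Expenditure multiplier = 1/(1 − c(1−t) + m) = 1/(1 − 0.51×0.83 + 0.29) = 1/0.8667 ≈ 1.154.
The tax multiplier is −c × k ≈ −0.588, so ΔY = k × (−c·ΔT) = (+$89.25 billion) / 0.8667 ≈ +$103 billion.

+$103 billion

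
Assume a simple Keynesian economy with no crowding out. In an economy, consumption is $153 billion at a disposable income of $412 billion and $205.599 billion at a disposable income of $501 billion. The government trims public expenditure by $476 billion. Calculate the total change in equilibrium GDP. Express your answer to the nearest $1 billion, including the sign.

−$1,164 billion

MPC = ΔC/ΔYd = (205.599 − 153)/(501 − 412) = 52.599/89 = 0.591.
Spending multiplier = 1/(1 − MPC) = 1/(1 − 0.591) = 1/0.409 ≈ 2.445.
ΔY = k × ΔG = (−$476 billion) / 0.409 ≈ −$1,164 billion.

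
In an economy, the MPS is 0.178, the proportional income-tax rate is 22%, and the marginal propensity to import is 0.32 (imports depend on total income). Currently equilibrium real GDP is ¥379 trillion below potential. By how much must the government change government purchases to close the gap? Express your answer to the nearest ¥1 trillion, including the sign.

MPC = 1 − MPS = 1 − 0.178 = 0.822.
Spending multiplier = 1/(1 − c(1−t) + m) = 1/(1 − 0.822×0.78 + 0.32) = 1/0.67884 ≈ 1.473.
Need ΔY = +¥379 trillion, so ΔG = ΔY/k = (+¥379 trillion) × 0.67884 ≈ +¥257 trillion.
The government should increase government purchases by ¥257 trillion.

+¥257 trillion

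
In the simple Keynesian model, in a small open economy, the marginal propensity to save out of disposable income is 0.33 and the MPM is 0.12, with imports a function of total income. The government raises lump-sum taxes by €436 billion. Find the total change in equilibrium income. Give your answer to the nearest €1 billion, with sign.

MPC = 1 − MPS = 1 − 0.33 = 0.67.
A lump-sum tax change of +€436 billion shifts disposable income by −€436 billion; first-round consumption changes by −c × ΔT = −0.67 × (+€436 billion) = −€292.12 billion.
Expenditure multiplier = 1/(1 − c + m) = 1/(1 − 0.67 + 0.12) = 1/0.45 ≈ 2.222.
The tax multiplier is −c × k ≈ −1.489, so ΔY = k × (−c·ΔT) = (−€292.12 billion) / 0.45 ≈ −€649 billion.

−€649 billion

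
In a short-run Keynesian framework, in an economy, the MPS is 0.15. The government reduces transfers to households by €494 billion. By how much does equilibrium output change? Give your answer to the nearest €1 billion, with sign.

−€2,799 billion

MPC = 1 − MPS = 1 − 0.15 = 0.85.
The transfer change shifts disposable income by −€494 billion, so first-round consumption changes by c·ΔTR = 0.85 × (−€494 billion) = −€419.9 billion.
Expenditure multiplier = 1/(1 − MPC) = 1/(1 − 0.85) = 1/0.15 ≈ 6.667.
The transfer multiplier is c × k ≈ 5.667, so ΔY = k × (c·ΔTR) = (−€419.9 billion) / 0.15 ≈ −€2,799 billion.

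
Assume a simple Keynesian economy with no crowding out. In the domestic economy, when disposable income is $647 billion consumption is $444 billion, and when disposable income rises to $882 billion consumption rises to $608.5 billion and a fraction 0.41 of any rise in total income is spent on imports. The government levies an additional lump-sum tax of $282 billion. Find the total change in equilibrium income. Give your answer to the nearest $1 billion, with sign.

MPC = ΔC/ΔYd = (608.5 − 444)/(882 − 647) = 164.5/235 = 0.7.
A lump-sum tax change of +$282 billion shifts disposable income by −$282 billion; first-round consumption changes by −c × ΔT = −0.7 × (+$282 billion) = −$197.4 billion.
Expenditure multiplier = 1/(1 − c + m) = 1/(1 − 0.7 + 0.41) = 1/0.71 ≈ 1.408.
The tax multiplier is −c × k ≈ −0.986, so ΔY = k × (−c·ΔT) = (−$197.4 billion) / 0.71 ≈ −$278 billion.

−$278 billion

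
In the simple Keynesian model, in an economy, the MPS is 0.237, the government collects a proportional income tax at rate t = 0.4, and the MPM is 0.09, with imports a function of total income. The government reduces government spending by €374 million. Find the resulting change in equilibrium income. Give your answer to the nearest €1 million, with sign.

MPC = 1 − MPS = 1 − 0.237 = 0.763.
Government-spending multiplier = 1/(1 − c(1−t) + m) = 1/(1 − 0.763×0.6 + 0.09) = 1/0.6322 ≈ 1.582.
ΔY = k × ΔG = (−€374 million) / 0.6322 ≈ −€592 million.

−€592 million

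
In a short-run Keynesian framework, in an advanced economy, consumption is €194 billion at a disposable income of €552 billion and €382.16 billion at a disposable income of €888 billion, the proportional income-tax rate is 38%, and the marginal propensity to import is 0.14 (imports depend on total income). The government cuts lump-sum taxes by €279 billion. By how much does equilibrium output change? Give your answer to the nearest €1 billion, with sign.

+€197 billion

MPC = ΔC/ΔYd = (382.16 − 194)/(888 − 552) = 188.16/336 = 0.56.
A lump-sum tax change of −€279 billion shifts disposable income by +€279 billion; first-round consumption changes by −c × ΔT = −0.56 × (−€279 billion) = +€156.24 billion.
Expenditure multiplier = 1/(1 − c(1−t) + m) = 1/(1 − 0.56×0.62 + 0.14) = 1/0.7928 ≈ 1.261.
The tax multiplier is −c × k ≈ −0.706, so ΔY = k × (−c·ΔT) = (+€156.24 billion) / 0.7928 ≈ +€197 billion.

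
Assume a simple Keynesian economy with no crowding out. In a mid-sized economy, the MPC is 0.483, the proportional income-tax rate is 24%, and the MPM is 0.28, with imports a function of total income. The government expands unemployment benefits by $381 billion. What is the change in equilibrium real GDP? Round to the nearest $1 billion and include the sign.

The transfer change shifts disposable income by +$381 billion, so first-round consumption changes by c·ΔTR = 0.483 × (+$381 billion) = +$184.023 billion.
Expenditure multiplier = 1/(1 − c(1−t) + m) = 1/(1 − 0.483×0.76 + 0.28) = 1/0.91292 ≈ 1.095.
The transfer multiplier is c × k ≈ 0.529, so ΔY = k × (c·ΔTR) = (+$184.023 billion) / 0.91292 ≈ +$202 billion.

+$202 billion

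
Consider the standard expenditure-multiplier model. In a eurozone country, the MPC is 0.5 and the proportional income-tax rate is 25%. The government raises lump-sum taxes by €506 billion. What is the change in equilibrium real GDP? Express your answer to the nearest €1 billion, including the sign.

−€405 billion

A lump-sum tax change of +€506 billion shifts disposable income by −€506 billion; first-round consumption changes by −c × ΔT = −0.5 × (+€506 billion) = −€253 billion.
Expenditure multiplier = 1/(1 − c(1−t)) = 1/(1 − 0.5×0.75) = 1/0.625 = 1.6.
The tax multiplier is −c × k = −0.8, so ΔY = k × (−c·ΔT) = (−€253 billion) / 0.625 ≈ −€405 billion.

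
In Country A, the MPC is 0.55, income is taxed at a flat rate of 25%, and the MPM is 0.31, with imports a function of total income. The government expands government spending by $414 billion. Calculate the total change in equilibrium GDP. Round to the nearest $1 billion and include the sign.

Spending multiplier = 1/(1 − c(1−t) + m) = 1/(1 − 0.55×0.75 + 0.31) = 1/0.8975 ≈ 1.114.
ΔY = k × ΔG = (+$414 billion) / 0.8975 ≈ +$461 billion.

+$461 billion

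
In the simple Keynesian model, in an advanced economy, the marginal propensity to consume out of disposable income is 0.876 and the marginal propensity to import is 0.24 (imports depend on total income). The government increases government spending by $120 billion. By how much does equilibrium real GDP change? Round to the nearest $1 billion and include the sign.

+$330 billion

Expenditure multiplier = 1/(1 − c + m) = 1/(1 − 0.876 + 0.24) = 1/0.364 ≈ 2.747.
ΔY = k × ΔG = (+$120 billion) / 0.364 ≈ +$330 billion.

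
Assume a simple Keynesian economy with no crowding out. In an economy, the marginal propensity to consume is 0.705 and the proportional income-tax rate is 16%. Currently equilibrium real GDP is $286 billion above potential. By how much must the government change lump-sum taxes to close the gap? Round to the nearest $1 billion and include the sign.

Spending multiplier = 1/(1 − c(1−t)) = 1/(1 − 0.705×0.84) = 1/0.4078 ≈ 2.452.
Tax multiplier = −c·k = −0.705/0.4078 ≈ −1.729. Need ΔY = −$286 billion, so ΔT = ΔY/(−c·k) = −(−$286 billion) × 0.4078 / 0.705 ≈ +$165 billion.
The government should raise lump-sum taxes by $165 billion.

+$165 billion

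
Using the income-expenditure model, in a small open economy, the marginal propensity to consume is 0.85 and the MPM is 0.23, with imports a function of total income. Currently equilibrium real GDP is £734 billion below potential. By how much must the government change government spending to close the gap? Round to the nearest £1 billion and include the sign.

+£279 billion

Spending multiplier = 1/(1 − c + m) = 1/(1 − 0.85 + 0.23) = 1/0.38 ≈ 2.632.
Need ΔY = +£734 billion, so ΔG = ΔY/k = (+£734 billion) × 0.38 ≈ +£279 billion.
The government should increase government spending by £279 billion.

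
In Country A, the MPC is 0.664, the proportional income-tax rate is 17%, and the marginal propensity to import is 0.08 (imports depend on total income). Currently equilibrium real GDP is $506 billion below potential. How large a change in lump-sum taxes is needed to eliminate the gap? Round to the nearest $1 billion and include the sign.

−$403 billion

Spending multiplier = 1/(1 − c(1−t) + m) = 1/(1 − 0.664×0.83 + 0.08) = 1/0.52888 ≈ 1.891.
Tax multiplier = −c·k = −0.664/0.52888 ≈ −1.255. Need ΔY = +$506 billion, so ΔT = ΔY/(−c·k) = −(+$506 billion) × 0.52888 / 0.664 ≈ −$403 billion.
The government should cut lump-sum taxes by $403 billion.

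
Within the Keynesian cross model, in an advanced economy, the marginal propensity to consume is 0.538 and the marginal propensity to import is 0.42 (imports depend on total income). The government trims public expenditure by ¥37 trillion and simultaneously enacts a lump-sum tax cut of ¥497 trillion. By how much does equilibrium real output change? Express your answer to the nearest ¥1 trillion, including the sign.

+¥261 trillion

Expenditure multiplier = 1/(1 − c + m) = 1/(1 − 0.538 + 0.42) = 1/0.882 ≈ 1.134.
ΔG contributes k·ΔG = (−¥37 trillion) / 0.882 ≈ −¥42 trillion.
ΔT of −¥497 trillion changes first-round spending by −c·ΔT = +¥267.386 trillion, contributing k·(−c·ΔT) = (+¥267.386 trillion) / 0.882 ≈ +¥303.2 trillion.
Net ΔY = k(ΔG − c·ΔT) = (+¥230.386 trillion) / 0.882 ≈ +¥261 trillion.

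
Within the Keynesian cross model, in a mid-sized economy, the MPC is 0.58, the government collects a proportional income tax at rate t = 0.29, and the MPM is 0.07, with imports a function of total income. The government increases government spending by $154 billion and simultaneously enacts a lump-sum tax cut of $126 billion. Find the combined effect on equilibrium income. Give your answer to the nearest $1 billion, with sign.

+$345 billion

Expenditure multiplier = 1/(1 − c(1−t) + m) = 1/(1 − 0.58×0.71 + 0.07) = 1/0.6582 ≈ 1.519.
ΔG contributes k·ΔG = (+$154 billion) / 0.6582 ≈ +$234 billion.
ΔT of −$126 billion changes first-round spending by −c·ΔT = +$73.08 billion, contributing k·(−c·ΔT) = (+$73.08 billion) / 0.6582 ≈ +$111 billion.
Net ΔY = k(ΔG − c·ΔT) = (+$227.08 billion) / 0.6582 ≈ +$345 billion.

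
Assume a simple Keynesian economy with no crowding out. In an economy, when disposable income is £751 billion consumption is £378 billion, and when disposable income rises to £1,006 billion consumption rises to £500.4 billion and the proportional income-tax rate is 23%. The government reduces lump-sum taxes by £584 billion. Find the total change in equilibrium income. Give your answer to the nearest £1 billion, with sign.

MPC = ΔC/ΔYd = (500.4 − 378)/(1,006 − 751) = 122.4/255 = 0.48.
A lump-sum tax change of −£584 billion shifts disposable income by +£584 billion; first-round consumption changes by −c × ΔT = −0.48 × (−£584 billion) = +£280.32 billion.
Expenditure multiplier = 1/(1 − c(1−t)) = 1/(1 − 0.48×0.77) = 1/0.6304 ≈ 1.586.
The tax multiplier is −c × k ≈ −0.761, so ΔY = k × (−c·ΔT) = (+£280.32 billion) / 0.6304 ≈ +£445 billion.

+£445 billion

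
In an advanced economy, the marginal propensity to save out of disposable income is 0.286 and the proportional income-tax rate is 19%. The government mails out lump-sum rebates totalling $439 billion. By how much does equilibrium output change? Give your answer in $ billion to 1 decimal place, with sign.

MPC = 1 − MPS = 1 − 0.286 = 0.714.
A lump-sum tax change of −$439 billion shifts disposable income by +$439 billion; first-round consumption changes by −c × ΔT = −0.714 × (−$439 billion) = +$313.446 billion.
Expenditure multiplier = 1/(1 − c(1−t)) = 1/(1 − 0.714×0.81) = 1/0.42166 ≈ 2.372.
The tax multiplier is −c × k ≈ −1.693, so ΔY = k × (−c·ΔT) = (+$313.446 billion) / 0.42166 ≈ +$743.4 billion.

+$743.4 billion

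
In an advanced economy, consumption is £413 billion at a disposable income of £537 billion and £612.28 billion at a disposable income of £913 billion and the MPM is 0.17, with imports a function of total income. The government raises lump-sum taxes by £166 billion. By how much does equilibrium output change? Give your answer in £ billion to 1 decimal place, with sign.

MPC = ΔC/ΔYd = (612.28 − 413)/(913 − 537) = 199.28/376 = 0.53.
A lump-sum tax change of +£166 billion shifts disposable income by −£166 billion; first-round consumption changes by −c × ΔT = −0.53 × (+£166 billion) = −£87.98 billion.
Expenditure multiplier = 1/(1 − c + m) = 1/(1 − 0.53 + 0.17) = 1/0.64 ≈ 1.563.
The tax multiplier is −c × k ≈ −0.828, so ΔY = k × (−c·ΔT) = (−£87.98 billion) / 0.64 ≈ −£137.5 billion.

−£137.5 billion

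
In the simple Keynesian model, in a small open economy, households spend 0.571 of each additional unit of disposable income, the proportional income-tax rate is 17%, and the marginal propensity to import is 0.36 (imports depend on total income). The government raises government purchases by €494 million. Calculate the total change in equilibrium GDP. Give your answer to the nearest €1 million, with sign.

Spending multiplier = 1/(1 − c(1−t) + m) = 1/(1 − 0.571×0.83 + 0.36) = 1/0.88607 ≈ 1.129.
ΔY = k × ΔG = (+€494 million) / 0.88607 ≈ +€558 million.

+€558 million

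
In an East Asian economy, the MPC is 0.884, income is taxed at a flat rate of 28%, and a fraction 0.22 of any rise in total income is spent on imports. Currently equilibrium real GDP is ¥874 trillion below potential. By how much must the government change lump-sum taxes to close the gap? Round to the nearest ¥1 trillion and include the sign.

−¥577 trillion

Spending multiplier = 1/(1 − c(1−t) + m) = 1/(1 − 0.884×0.72 + 0.22) = 1/0.58352 ≈ 1.714.
Tax multiplier = −c·k = −0.884/0.58352 ≈ −1.515. Need ΔY = +¥874 trillion, so ΔT = ΔY/(−c·k) = −(+¥874 trillion) × 0.58352 / 0.884 ≈ −¥577 trillion.
The government should cut lump-sum taxes by ¥577 trillion.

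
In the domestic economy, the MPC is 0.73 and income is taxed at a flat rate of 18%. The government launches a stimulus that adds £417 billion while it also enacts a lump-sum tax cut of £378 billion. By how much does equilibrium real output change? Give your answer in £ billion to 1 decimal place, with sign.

+£1,726.3 billion

Expenditure multiplier = 1/(1 − c(1−t)) = 1/(1 − 0.73×0.82) = 1/0.4014 ≈ 2.491.
ΔG contributes k·ΔG = (+£417 billion) / 0.4014 ≈ +£1,038.9 billion.
ΔT of −£378 billion changes first-round spending by −c·ΔT = +£275.94 billion, contributing k·(−c·ΔT) = (+£275.94 billion) / 0.4014 ≈ +£687.4 billion.
Net ΔY = k(ΔG − c·ΔT) = (+£692.94 billion) / 0.4014 ≈ +£1,726.3 billion.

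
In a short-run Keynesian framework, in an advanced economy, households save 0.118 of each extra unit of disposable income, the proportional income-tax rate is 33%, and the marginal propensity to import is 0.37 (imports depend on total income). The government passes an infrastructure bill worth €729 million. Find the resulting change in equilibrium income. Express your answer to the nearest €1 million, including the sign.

MPC = 1 − MPS = 1 − 0.118 = 0.882.
Expenditure multiplier = 1/(1 − c(1−t) + m) = 1/(1 − 0.882×0.67 + 0.37) = 1/0.77906 ≈ 1.284.
ΔY = k × ΔG = (+€729 million) / 0.77906 ≈ +€936 million.

+€936 million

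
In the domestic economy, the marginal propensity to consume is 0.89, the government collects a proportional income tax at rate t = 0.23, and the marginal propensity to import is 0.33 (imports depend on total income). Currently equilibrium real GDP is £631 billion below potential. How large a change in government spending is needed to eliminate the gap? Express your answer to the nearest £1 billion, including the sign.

+£407 billion

Spending multiplier = 1/(1 − c(1−t) + m) = 1/(1 − 0.89×0.77 + 0.33) = 1/0.6447 ≈ 1.551.
Need ΔY = +£631 billion, so ΔG = ΔY/k = (+£631 billion) × 0.6447 ≈ +£407 billion.
The government should increase government spending by £407 billion.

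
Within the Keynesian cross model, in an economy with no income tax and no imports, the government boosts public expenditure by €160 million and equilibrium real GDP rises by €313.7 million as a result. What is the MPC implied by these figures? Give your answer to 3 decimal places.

Implied spending multiplier k = ΔY/ΔG = 313.7/160 ≈ 1.9606.
Since k = 1/(1 − MPC), MPC = 1 − 1/k = 1 − ΔG/ΔY = 1 − 160/313.7 ≈ 0.490.

0.490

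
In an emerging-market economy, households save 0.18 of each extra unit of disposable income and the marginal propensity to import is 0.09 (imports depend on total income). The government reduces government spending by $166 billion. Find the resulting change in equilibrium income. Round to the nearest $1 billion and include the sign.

−$615 billion

MPC = 1 − MPS = 1 − 0.18 = 0.82.
Expenditure multiplier = 1/(1 − c + m) = 1/(1 − 0.82 + 0.09) = 1/0.27 ≈ 3.704.
ΔY = k × ΔG = (−$166 billion) / 0.27 ≈ −$615 billion.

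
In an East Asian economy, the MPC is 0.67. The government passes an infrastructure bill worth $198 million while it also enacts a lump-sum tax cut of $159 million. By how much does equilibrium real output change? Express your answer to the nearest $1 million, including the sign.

Expenditure multiplier = 1/(1 − MPC) = 1/(1 − 0.67) = 1/0.33 ≈ 3.03.
ΔG contributes k·ΔG = (+$198 million) / 0.33 = +$600 million.
ΔT of −$159 million changes first-round spending by −c·ΔT = +$106.53 million, contributing k·(−c·ΔT) = (+$106.53 million) / 0.33 ≈ +$322.8 million.
Net ΔY = k(ΔG − c·ΔT) = (+$304.53 million) / 0.33 ≈ +$923 million.

+$923 million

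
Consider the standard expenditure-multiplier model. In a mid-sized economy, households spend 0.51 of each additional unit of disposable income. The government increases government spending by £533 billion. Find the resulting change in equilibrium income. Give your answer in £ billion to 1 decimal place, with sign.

Expenditure multiplier = 1/(1 − MPC) = 1/(1 − 0.51) = 1/0.49 ≈ 2.041.
ΔY = k × ΔG = (+£533 billion) / 0.49 ≈ +£1,087.8 billion.

+£1,087.8 billion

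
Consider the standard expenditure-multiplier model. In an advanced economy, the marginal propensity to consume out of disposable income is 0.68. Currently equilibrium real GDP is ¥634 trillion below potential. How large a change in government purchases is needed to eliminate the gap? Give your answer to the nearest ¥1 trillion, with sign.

+¥203 trillion

Spending multiplier = 1/(1 − MPC) = 1/(1 − 0.68) = 1/0.32 = 3.125.
Need ΔY = +¥634 trillion, so ΔG = ΔY/k = (+¥634 trillion) × 0.32 ≈ +¥203 trillion.
The government should increase government purchases by ¥203 trillion.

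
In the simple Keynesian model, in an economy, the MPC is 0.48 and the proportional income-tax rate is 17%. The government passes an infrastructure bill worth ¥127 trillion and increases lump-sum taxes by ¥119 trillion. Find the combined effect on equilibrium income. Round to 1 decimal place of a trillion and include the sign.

Expenditure multiplier = 1/(1 − c(1−t)) = 1/(1 − 0.48×0.83) = 1/0.6016 ≈ 1.662.
ΔG contributes k·ΔG = (+¥127 trillion) / 0.6016 ≈ +¥211.1 trillion.
ΔT of +¥119 trillion changes first-round spending by −c·ΔT = −¥57.12 trillion, contributing k·(−c·ΔT) = (−¥57.12 trillion) / 0.6016 ≈ −¥94.9 trillion.
Net ΔY = k(ΔG − c·ΔT) = (+¥69.88 trillion) / 0.6016 ≈ +¥116.2 trillion.

+¥116.2 trillion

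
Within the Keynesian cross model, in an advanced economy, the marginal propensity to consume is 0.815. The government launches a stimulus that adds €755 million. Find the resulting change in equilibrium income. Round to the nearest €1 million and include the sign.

+€4,081 million

Spending multiplier = 1/(1 − MPC) = 1/(1 − 0.815) = 1/0.185 ≈ 5.405.
ΔY = k × ΔG = (+€755 million) / 0.185 ≈ +€4,081 million.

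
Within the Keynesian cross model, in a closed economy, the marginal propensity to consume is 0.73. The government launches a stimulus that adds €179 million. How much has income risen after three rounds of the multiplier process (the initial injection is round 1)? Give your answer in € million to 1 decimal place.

Round 1 adds ΔG = €179 million; each later round is MPC = 0.73 times the previous.
After 3 rounds: 179 + 130.67 + 95.3891 = ΔG·(1 − c^3)/(1 − c) = 179 × (1 − 0.389017)/0.27 ≈ €405.1 million.

€405.1 million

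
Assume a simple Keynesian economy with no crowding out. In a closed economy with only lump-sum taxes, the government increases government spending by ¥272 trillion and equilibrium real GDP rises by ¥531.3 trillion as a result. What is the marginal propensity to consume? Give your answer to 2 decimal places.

Implied spending multiplier k = ΔY/ΔG = 531.3/272 ≈ 1.9533.
Since k = 1/(1 − MPC), MPC = 1 − 1/k = 1 − ΔG/ΔY = 1 − 272/531.3 ≈ 0.49.

0.49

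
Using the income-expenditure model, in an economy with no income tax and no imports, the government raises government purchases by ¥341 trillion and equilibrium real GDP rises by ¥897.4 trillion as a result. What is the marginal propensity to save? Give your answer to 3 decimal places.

0.380

Implied spending multiplier k = ΔY/ΔG = 897.4/341 ≈ 2.6317.
Since k = 1/(1 − MPC), MPC = 1 − 1/k = 1 − ΔG/ΔY = 1 − 341/897.4 ≈ 0.620.
MPS = 1 − MPC = 0.380.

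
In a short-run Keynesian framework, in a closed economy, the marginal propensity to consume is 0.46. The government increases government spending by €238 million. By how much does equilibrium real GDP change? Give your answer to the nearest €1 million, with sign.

Spending multiplier = 1/(1 − MPC) = 1/(1 − 0.46) = 1/0.54 ≈ 1.852.
ΔY = k × ΔG = (+€238 million) / 0.54 ≈ +€441 million.

+€441 million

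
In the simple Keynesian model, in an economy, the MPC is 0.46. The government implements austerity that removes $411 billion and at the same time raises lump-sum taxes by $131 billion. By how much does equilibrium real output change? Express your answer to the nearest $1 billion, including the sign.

−$873 billion

Expenditure multiplier = 1/(1 − MPC) = 1/(1 − 0.46) = 1/0.54 ≈ 1.852.
ΔG contributes k·ΔG = (−$411 billion) / 0.54 ≈ −$761.1 billion.
ΔT of +$131 billion changes first-round spending by −c·ΔT = −$60.26 billion, contributing k·(−c·ΔT) = (−$60.26 billion) / 0.54 ≈ −$111.6 billion.
Net ΔY = k(ΔG − c·ΔT) = (−$471.26 billion) / 0.54 ≈ −$873 billion.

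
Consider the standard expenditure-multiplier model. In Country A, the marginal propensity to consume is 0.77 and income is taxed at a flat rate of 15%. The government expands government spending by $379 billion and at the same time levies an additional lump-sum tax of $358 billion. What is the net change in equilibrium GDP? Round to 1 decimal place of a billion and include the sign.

+$299.1 billion

Expenditure multiplier = 1/(1 − c(1−t)) = 1/(1 − 0.77×0.85) = 1/0.3455 ≈ 2.894.
ΔG contributes k·ΔG = (+$379 billion) / 0.3455 ≈ +$1,097 billion.
ΔT of +$358 billion changes first-round spending by −c·ΔT = −$275.66 billion, contributing k·(−c·ΔT) = (−$275.66 billion) / 0.3455 ≈ −$797.9 billion.
Net ΔY = k(ΔG − c·ΔT) = (+$103.34 billion) / 0.3455 ≈ +$299.1 billion.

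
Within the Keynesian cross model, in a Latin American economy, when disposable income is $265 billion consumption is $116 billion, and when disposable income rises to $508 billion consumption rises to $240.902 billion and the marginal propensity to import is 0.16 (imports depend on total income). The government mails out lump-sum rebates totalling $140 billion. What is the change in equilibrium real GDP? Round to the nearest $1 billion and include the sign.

MPC = ΔC/ΔYd = (240.902 − 116)/(508 − 265) = 124.902/243 = 0.514.
A lump-sum tax change of −$140 billion shifts disposable income by +$140 billion; first-round consumption changes by −c × ΔT = −0.514 × (−$140 billion) = +$71.96 billion.
Expenditure multiplier = 1/(1 − c + m) = 1/(1 − 0.514 + 0.16) = 1/0.646 ≈ 1.548.
The tax multiplier is −c × k ≈ −0.796, so ΔY = k × (−c·ΔT) = (+$71.96 billion) / 0.646 ≈ +$111 billion.

+$111 billion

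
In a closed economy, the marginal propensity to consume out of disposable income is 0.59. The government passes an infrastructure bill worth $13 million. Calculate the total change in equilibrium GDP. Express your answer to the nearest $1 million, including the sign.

+$32 million

Expenditure multiplier = 1/(1 − MPC) = 1/(1 − 0.59) = 1/0.41 ≈ 2.439.
ΔY = k × ΔG = (+$13 million) / 0.41 ≈ +$32 million.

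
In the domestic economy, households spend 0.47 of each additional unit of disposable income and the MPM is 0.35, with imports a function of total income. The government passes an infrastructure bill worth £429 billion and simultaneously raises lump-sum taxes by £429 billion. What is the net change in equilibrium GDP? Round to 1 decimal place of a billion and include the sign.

+£258.4 billion

Expenditure multiplier = 1/(1 − c + m) = 1/(1 − 0.47 + 0.35) = 1/0.88 ≈ 1.136.
ΔG contributes k·ΔG = (+£429 billion) / 0.88 = +£487.5 billion.
ΔT of +£429 billion changes first-round spending by −c·ΔT = −£201.63 billion, contributing k·(−c·ΔT) = (−£201.63 billion) / 0.88 ≈ −£229.1 billion.
Net ΔY = k(ΔG − c·ΔT) = (+£227.37 billion) / 0.88 ≈ +£258.4 billion.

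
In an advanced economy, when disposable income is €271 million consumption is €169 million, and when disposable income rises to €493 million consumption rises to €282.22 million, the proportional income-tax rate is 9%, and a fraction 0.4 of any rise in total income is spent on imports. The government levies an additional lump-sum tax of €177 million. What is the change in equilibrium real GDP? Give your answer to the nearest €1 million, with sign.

−€96 million

MPC = ΔC/ΔYd = (282.22 − 169)/(493 − 271) = 113.22/222 = 0.51.
A lump-sum tax change of +€177 million shifts disposable income by −€177 million; first-round consumption changes by −c × ΔT = −0.51 × (+€177 million) = −€90.27 million.
Expenditure multiplier = 1/(1 − c(1−t) + m) = 1/(1 − 0.51×0.91 + 0.4) = 1/0.9359 ≈ 1.068.
The tax multiplier is −c × k ≈ −0.545, so ΔY = k × (−c·ΔT) = (−€90.27 million) / 0.9359 ≈ −€96 million.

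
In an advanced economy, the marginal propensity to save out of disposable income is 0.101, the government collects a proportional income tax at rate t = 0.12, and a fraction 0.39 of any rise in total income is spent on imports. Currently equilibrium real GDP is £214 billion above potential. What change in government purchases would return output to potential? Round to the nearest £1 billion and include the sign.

MPC = 1 − MPS = 1 − 0.101 = 0.899.
Spending multiplier = 1/(1 − c(1−t) + m) = 1/(1 − 0.899×0.88 + 0.39) = 1/0.59888 ≈ 1.67.
Need ΔY = −£214 billion, so ΔG = ΔY/k = (−£214 billion) × 0.59888 ≈ −£128 billion.
The government should cut government purchases by £128 billion.

−£128 billion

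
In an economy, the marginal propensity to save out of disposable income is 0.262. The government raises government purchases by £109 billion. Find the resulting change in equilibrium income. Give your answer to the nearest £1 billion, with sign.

+£416 billion

MPC = 1 − MPS = 1 − 0.262 = 0.738.
Expenditure multiplier = 1/(1 − MPC) = 1/(1 − 0.738) = 1/0.262 ≈ 3.817.
ΔY = k × ΔG = (+£109 billion) / 0.262 ≈ +£416 billion.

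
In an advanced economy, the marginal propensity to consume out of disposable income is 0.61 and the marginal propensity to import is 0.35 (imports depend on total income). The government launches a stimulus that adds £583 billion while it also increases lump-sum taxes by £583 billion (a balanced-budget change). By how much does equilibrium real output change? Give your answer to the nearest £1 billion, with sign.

Expenditure multiplier = 1/(1 − c + m) = 1/(1 − 0.61 + 0.35) = 1/0.74 ≈ 1.351.
ΔG contributes k·ΔG = (+£583 billion) / 0.74 ≈ +£787.8 billion.
ΔT of +£583 billion changes first-round spending by −c·ΔT = −£355.63 billion, contributing k·(−c·ΔT) = (−£355.63 billion) / 0.74 ≈ −£480.6 billion.
Net ΔY = k(ΔG − c·ΔT) = (+£227.37 billion) / 0.74 ≈ +£307 billion.

+£307 billion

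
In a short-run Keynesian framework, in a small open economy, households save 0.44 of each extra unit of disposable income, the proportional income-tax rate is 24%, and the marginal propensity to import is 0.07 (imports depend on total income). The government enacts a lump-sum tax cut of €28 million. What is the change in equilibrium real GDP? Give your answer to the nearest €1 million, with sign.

MPC = 1 − MPS = 1 − 0.44 = 0.56.
A lump-sum tax change of −€28 million shifts disposable income by +€28 million; first-round consumption changes by −c × ΔT = −0.56 × (−€28 million) = +€15.68 million.
Expenditure multiplier = 1/(1 − c(1−t) + m) = 1/(1 − 0.56×0.76 + 0.07) = 1/0.6444 ≈ 1.552.
The tax multiplier is −c × k ≈ −0.869, so ΔY = k × (−c·ΔT) = (+€15.68 million) / 0.6444 ≈ +€24 million.

+€24 million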